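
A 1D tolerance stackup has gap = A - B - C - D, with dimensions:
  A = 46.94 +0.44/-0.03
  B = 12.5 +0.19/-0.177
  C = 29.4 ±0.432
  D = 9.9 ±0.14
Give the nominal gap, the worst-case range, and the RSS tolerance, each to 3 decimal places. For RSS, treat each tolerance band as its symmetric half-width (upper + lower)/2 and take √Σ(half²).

nominal=-4.860 wc=[-5.652,-3.671] rss=0.543

Stack each dimension's contribution:
  +A: nom +46.940 → Σnom=46.940; wc +0.440/-0.030 → slack +0.440/-0.030; half-tol=0.235, Σhalf²=0.055225
  -B: nom -12.500 → Σnom=34.440; wc +0.177/-0.190 → slack +0.617/-0.220; half-tol=0.183, Σhalf²=0.088897
  -C: nom -29.400 → Σnom=5.040; wc +0.432/-0.432 → slack +1.049/-0.652; half-tol=0.432, Σhalf²=0.275521
  -D: nom -9.900 → Σnom=-4.860; wc +0.140/-0.140 → slack +1.189/-0.792; half-tol=0.140, Σhalf²=0.295121
Nominal = -4.860. Worst-case = [-4.860 - 0.792, -4.860 + 1.189] = [-5.652, -3.671]. RSS = √0.295121 = 0.543.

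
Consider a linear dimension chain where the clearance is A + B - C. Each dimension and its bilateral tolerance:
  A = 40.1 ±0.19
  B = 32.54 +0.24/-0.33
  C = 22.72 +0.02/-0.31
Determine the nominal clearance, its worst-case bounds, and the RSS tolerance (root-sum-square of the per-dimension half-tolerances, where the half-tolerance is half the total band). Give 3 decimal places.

nominal=49.920 wc=[49.380,50.660] rss=0.380

Stack each dimension's contribution:
  +A: nom +40.100 → Σnom=40.100; wc +0.190/-0.190 → slack +0.190/-0.190; half-tol=0.190, Σhalf²=0.036100
  +B: nom +32.540 → Σnom=72.640; wc +0.240/-0.330 → slack +0.430/-0.520; half-tol=0.285, Σhalf²=0.117325
  -C: nom -22.720 → Σnom=49.920; wc +0.310/-0.020 → slack +0.740/-0.540; half-tol=0.165, Σhalf²=0.144550
Nominal = 49.920. Worst-case = [49.920 - 0.540, 49.920 + 0.740] = [49.380, 50.660]. RSS = √0.144550 = 0.380.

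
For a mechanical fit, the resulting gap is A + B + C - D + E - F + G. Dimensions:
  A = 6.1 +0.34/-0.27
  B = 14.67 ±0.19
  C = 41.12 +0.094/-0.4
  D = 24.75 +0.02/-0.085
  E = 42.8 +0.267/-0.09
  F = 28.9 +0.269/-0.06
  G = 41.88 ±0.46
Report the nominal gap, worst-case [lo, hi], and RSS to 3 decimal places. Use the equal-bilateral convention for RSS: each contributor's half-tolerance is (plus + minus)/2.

Stack each dimension's contribution:
  +A: nom +6.100 → Σnom=6.100; wc +0.340/-0.270 → slack +0.340/-0.270; half-tol=0.305, Σhalf²=0.093025
  +B: nom +14.670 → Σnom=20.770; wc +0.190/-0.190 → slack +0.530/-0.460; half-tol=0.190, Σhalf²=0.129125
  +C: nom +41.120 → Σnom=61.890; wc +0.094/-0.400 → slack +0.624/-0.860; half-tol=0.247, Σhalf²=0.190134
  -D: nom -24.750 → Σnom=37.140; wc +0.085/-0.020 → slack +0.709/-0.880; half-tol=0.053, Σhalf²=0.192890
  +E: nom +42.800 → Σnom=79.940; wc +0.267/-0.090 → slack +0.976/-0.970; half-tol=0.178, Σhalf²=0.224753
  -F: nom -28.900 → Σnom=51.040; wc +0.060/-0.269 → slack +1.036/-1.239; half-tol=0.165, Σhalf²=0.251813
  +G: nom +41.880 → Σnom=92.920; wc +0.460/-0.460 → slack +1.496/-1.699; half-tol=0.460, Σhalf²=0.463413
Nominal = 92.920. Worst-case = [92.920 - 1.699, 92.920 + 1.496] = [91.221, 94.416]. RSS = √0.463413 = 0.681.

nominal=92.920 wc=[91.221,94.416] rss=0.681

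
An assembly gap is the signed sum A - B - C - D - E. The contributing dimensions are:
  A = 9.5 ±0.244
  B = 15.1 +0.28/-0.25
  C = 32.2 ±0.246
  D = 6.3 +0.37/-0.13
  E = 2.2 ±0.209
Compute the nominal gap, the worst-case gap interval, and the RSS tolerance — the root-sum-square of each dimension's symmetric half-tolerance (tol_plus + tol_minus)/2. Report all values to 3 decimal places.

nominal=-46.300 wc=[-47.649,-45.221] rss=0.544

Stack each dimension's contribution:
  +A: nom +9.500 → Σnom=9.500; wc +0.244/-0.244 → slack +0.244/-0.244; half-tol=0.244, Σhalf²=0.059536
  -B: nom -15.100 → Σnom=-5.600; wc +0.250/-0.280 → slack +0.494/-0.524; half-tol=0.265, Σhalf²=0.129761
  -C: nom -32.200 → Σnom=-37.800; wc +0.246/-0.246 → slack +0.740/-0.770; half-tol=0.246, Σhalf²=0.190277
  -D: nom -6.300 → Σnom=-44.100; wc +0.130/-0.370 → slack +0.870/-1.140; half-tol=0.250, Σhalf²=0.252777
  -E: nom -2.200 → Σnom=-46.300; wc +0.209/-0.209 → slack +1.079/-1.349; half-tol=0.209, Σhalf²=0.296458
Nominal = -46.300. Worst-case = [-46.300 - 1.349, -46.300 + 1.079] = [-47.649, -45.221]. RSS = √0.296458 = 0.544.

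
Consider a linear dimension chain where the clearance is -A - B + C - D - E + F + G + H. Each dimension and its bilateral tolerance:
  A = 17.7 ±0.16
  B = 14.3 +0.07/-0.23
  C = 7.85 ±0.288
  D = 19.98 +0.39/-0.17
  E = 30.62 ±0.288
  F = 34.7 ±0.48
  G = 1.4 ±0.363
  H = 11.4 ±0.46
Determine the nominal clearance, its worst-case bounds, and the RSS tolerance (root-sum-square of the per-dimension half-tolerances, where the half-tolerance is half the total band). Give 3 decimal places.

Stack each dimension's contribution:
  -A: nom -17.700 → Σnom=-17.700; wc +0.160/-0.160 → slack +0.160/-0.160; half-tol=0.160, Σhalf²=0.025600
  -B: nom -14.300 → Σnom=-32.000; wc +0.230/-0.070 → slack +0.390/-0.230; half-tol=0.150, Σhalf²=0.048100
  +C: nom +7.850 → Σnom=-24.150; wc +0.288/-0.288 → slack +0.678/-0.518; half-tol=0.288, Σhalf²=0.131044
  -D: nom -19.980 → Σnom=-44.130; wc +0.170/-0.390 → slack +0.848/-0.908; half-tol=0.280, Σhalf²=0.209444
  -E: nom -30.620 → Σnom=-74.750; wc +0.288/-0.288 → slack +1.136/-1.196; half-tol=0.288, Σhalf²=0.292388
  +F: nom +34.700 → Σnom=-40.050; wc +0.480/-0.480 → slack +1.616/-1.676; half-tol=0.480, Σhalf²=0.522788
  +G: nom +1.400 → Σnom=-38.650; wc +0.363/-0.363 → slack +1.979/-2.039; half-tol=0.363, Σhalf²=0.654557
  +H: nom +11.400 → Σnom=-27.250; wc +0.460/-0.460 → slack +2.439/-2.499; half-tol=0.460, Σhalf²=0.866157
Nominal = -27.250. Worst-case = [-27.250 - 2.499, -27.250 + 2.439] = [-29.749, -24.811]. RSS = √0.866157 = 0.931.

nominal=-27.250 wc=[-29.749,-24.811] rss=0.931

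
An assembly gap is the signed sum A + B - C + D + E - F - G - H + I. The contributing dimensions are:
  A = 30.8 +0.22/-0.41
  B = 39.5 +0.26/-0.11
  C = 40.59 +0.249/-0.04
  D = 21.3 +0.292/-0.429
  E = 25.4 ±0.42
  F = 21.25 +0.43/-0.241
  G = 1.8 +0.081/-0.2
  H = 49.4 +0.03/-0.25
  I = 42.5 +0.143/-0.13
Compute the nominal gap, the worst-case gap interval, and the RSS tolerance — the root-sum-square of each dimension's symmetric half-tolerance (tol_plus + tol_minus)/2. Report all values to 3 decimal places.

Stack each dimension's contribution:
  +A: nom +30.800 → Σnom=30.800; wc +0.220/-0.410 → slack +0.220/-0.410; half-tol=0.315, Σhalf²=0.099225
  +B: nom +39.500 → Σnom=70.300; wc +0.260/-0.110 → slack +0.480/-0.520; half-tol=0.185, Σhalf²=0.133450
  -C: nom -40.590 → Σnom=29.710; wc +0.040/-0.249 → slack +0.520/-0.769; half-tol=0.144, Σhalf²=0.154330
  +D: nom +21.300 → Σnom=51.010; wc +0.292/-0.429 → slack +0.812/-1.198; half-tol=0.360, Σhalf²=0.284291
  +E: nom +25.400 → Σnom=76.410; wc +0.420/-0.420 → slack +1.232/-1.618; half-tol=0.420, Σhalf²=0.460691
  -F: nom -21.250 → Σnom=55.160; wc +0.241/-0.430 → slack +1.473/-2.048; half-tol=0.336, Σhalf²=0.573251
  -G: nom -1.800 → Σnom=53.360; wc +0.200/-0.081 → slack +1.673/-2.129; half-tol=0.141, Σhalf²=0.592991
  -H: nom -49.400 → Σnom=3.960; wc +0.250/-0.030 → slack +1.923/-2.159; half-tol=0.140, Σhalf²=0.612591
  +I: nom +42.500 → Σnom=46.460; wc +0.143/-0.130 → slack +2.066/-2.289; half-tol=0.137, Σhalf²=0.631223
Nominal = 46.460. Worst-case = [46.460 - 2.289, 46.460 + 2.066] = [44.171, 48.526]. RSS = √0.631223 = 0.794.

nominal=46.460 wc=[44.171,48.526] rss=0.794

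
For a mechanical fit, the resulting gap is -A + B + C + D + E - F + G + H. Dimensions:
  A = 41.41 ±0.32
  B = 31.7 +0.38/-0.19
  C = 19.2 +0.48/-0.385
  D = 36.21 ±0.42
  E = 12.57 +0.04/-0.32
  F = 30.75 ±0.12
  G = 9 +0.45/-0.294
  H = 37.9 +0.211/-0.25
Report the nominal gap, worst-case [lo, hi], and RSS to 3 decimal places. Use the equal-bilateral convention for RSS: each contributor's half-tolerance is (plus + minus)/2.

nominal=74.420 wc=[72.121,76.841] rss=0.886

Stack each dimension's contribution:
  -A: nom -41.410 → Σnom=-41.410; wc +0.320/-0.320 → slack +0.320/-0.320; half-tol=0.320, Σhalf²=0.102400
  +B: nom +31.700 → Σnom=-9.710; wc +0.380/-0.190 → slack +0.700/-0.510; half-tol=0.285, Σhalf²=0.183625
  +C: nom +19.200 → Σnom=9.490; wc +0.480/-0.385 → slack +1.180/-0.895; half-tol=0.432, Σhalf²=0.370681
  +D: nom +36.210 → Σnom=45.700; wc +0.420/-0.420 → slack +1.600/-1.315; half-tol=0.420, Σhalf²=0.547081
  +E: nom +12.570 → Σnom=58.270; wc +0.040/-0.320 → slack +1.640/-1.635; half-tol=0.180, Σhalf²=0.579481
  -F: nom -30.750 → Σnom=27.520; wc +0.120/-0.120 → slack +1.760/-1.755; half-tol=0.120, Σhalf²=0.593881
  +G: nom +9.000 → Σnom=36.520; wc +0.450/-0.294 → slack +2.210/-2.049; half-tol=0.372, Σhalf²=0.732265
  +H: nom +37.900 → Σnom=74.420; wc +0.211/-0.250 → slack +2.421/-2.299; half-tol=0.230, Σhalf²=0.785395
Nominal = 74.420. Worst-case = [74.420 - 2.299, 74.420 + 2.421] = [72.121, 76.841]. RSS = √0.785395 = 0.886.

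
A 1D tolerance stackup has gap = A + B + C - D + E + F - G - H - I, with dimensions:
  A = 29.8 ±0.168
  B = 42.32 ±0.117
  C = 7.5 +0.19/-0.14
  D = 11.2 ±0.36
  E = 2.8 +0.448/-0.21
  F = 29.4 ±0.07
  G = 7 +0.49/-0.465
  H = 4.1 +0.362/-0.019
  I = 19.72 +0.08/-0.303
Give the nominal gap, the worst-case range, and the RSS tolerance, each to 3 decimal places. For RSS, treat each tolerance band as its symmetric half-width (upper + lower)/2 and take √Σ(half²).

nominal=69.800 wc=[67.803,71.940] rss=0.783

Stack each dimension's contribution:
  +A: nom +29.800 → Σnom=29.800; wc +0.168/-0.168 → slack +0.168/-0.168; half-tol=0.168, Σhalf²=0.028224
  +B: nom +42.320 → Σnom=72.120; wc +0.117/-0.117 → slack +0.285/-0.285; half-tol=0.117, Σhalf²=0.041913
  +C: nom +7.500 → Σnom=79.620; wc +0.190/-0.140 → slack +0.475/-0.425; half-tol=0.165, Σhalf²=0.069138
  -D: nom -11.200 → Σnom=68.420; wc +0.360/-0.360 → slack +0.835/-0.785; half-tol=0.360, Σhalf²=0.198738
  +E: nom +2.800 → Σnom=71.220; wc +0.448/-0.210 → slack +1.283/-0.995; half-tol=0.329, Σhalf²=0.306979
  +F: nom +29.400 → Σnom=100.620; wc +0.070/-0.070 → slack +1.353/-1.065; half-tol=0.070, Σhalf²=0.311879
  -G: nom -7.000 → Σnom=93.620; wc +0.465/-0.490 → slack +1.818/-1.555; half-tol=0.478, Σhalf²=0.539885
  -H: nom -4.100 → Σnom=89.520; wc +0.019/-0.362 → slack +1.837/-1.917; half-tol=0.191, Σhalf²=0.576175
  -I: nom -19.720 → Σnom=69.800; wc +0.303/-0.080 → slack +2.140/-1.997; half-tol=0.192, Σhalf²=0.612848
Nominal = 69.800. Worst-case = [69.800 - 1.997, 69.800 + 2.140] = [67.803, 71.940]. RSS = √0.612848 = 0.783.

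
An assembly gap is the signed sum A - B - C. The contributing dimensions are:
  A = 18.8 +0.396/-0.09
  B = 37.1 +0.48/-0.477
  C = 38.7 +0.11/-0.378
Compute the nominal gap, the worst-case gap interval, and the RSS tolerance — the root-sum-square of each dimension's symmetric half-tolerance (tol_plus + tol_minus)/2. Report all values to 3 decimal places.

Stack each dimension's contribution:
  +A: nom +18.800 → Σnom=18.800; wc +0.396/-0.090 → slack +0.396/-0.090; half-tol=0.243, Σhalf²=0.059049
  -B: nom -37.100 → Σnom=-18.300; wc +0.477/-0.480 → slack +0.873/-0.570; half-tol=0.478, Σhalf²=0.288011
  -C: nom -38.700 → Σnom=-57.000; wc +0.378/-0.110 → slack +1.251/-0.680; half-tol=0.244, Σhalf²=0.347547
Nominal = -57.000. Worst-case = [-57.000 - 0.680, -57.000 + 1.251] = [-57.680, -55.749]. RSS = √0.347547 = 0.590.

nominal=-57.000 wc=[-57.680,-55.749] rss=0.590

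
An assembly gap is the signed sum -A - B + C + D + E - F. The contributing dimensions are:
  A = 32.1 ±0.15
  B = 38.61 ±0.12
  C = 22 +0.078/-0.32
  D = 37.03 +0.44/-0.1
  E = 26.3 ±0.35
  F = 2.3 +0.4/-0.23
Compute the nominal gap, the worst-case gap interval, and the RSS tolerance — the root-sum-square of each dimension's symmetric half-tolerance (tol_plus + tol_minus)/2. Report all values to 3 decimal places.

nominal=12.320 wc=[10.880,13.688] rss=0.609

Stack each dimension's contribution:
  -A: nom -32.100 → Σnom=-32.100; wc +0.150/-0.150 → slack +0.150/-0.150; half-tol=0.150, Σhalf²=0.022500
  -B: nom -38.610 → Σnom=-70.710; wc +0.120/-0.120 → slack +0.270/-0.270; half-tol=0.120, Σhalf²=0.036900
  +C: nom +22.000 → Σnom=-48.710; wc +0.078/-0.320 → slack +0.348/-0.590; half-tol=0.199, Σhalf²=0.076501
  +D: nom +37.030 → Σnom=-11.680; wc +0.440/-0.100 → slack +0.788/-0.690; half-tol=0.270, Σhalf²=0.149401
  +E: nom +26.300 → Σnom=14.620; wc +0.350/-0.350 → slack +1.138/-1.040; half-tol=0.350, Σhalf²=0.271901
  -F: nom -2.300 → Σnom=12.320; wc +0.230/-0.400 → slack +1.368/-1.440; half-tol=0.315, Σhalf²=0.371126
Nominal = 12.320. Worst-case = [12.320 - 1.440, 12.320 + 1.368] = [10.880, 13.688]. RSS = √0.371126 = 0.609.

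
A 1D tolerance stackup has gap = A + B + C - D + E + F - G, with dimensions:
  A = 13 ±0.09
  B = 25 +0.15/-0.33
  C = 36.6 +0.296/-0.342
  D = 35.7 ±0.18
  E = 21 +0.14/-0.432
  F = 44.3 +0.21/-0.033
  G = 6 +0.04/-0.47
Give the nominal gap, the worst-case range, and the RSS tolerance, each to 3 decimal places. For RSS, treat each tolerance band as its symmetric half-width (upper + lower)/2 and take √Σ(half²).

nominal=98.200 wc=[96.753,99.736] rss=0.601

Stack each dimension's contribution:
  +A: nom +13.000 → Σnom=13.000; wc +0.090/-0.090 → slack +0.090/-0.090; half-tol=0.090, Σhalf²=0.008100
  +B: nom +25.000 → Σnom=38.000; wc +0.150/-0.330 → slack +0.240/-0.420; half-tol=0.240, Σhalf²=0.065700
  +C: nom +36.600 → Σnom=74.600; wc +0.296/-0.342 → slack +0.536/-0.762; half-tol=0.319, Σhalf²=0.167461
  -D: nom -35.700 → Σnom=38.900; wc +0.180/-0.180 → slack +0.716/-0.942; half-tol=0.180, Σhalf²=0.199861
  +E: nom +21.000 → Σnom=59.900; wc +0.140/-0.432 → slack +0.856/-1.374; half-tol=0.286, Σhalf²=0.281657
  +F: nom +44.300 → Σnom=104.200; wc +0.210/-0.033 → slack +1.066/-1.407; half-tol=0.121, Σhalf²=0.296419
  -G: nom -6.000 → Σnom=98.200; wc +0.470/-0.040 → slack +1.536/-1.447; half-tol=0.255, Σhalf²=0.361444
Nominal = 98.200. Worst-case = [98.200 - 1.447, 98.200 + 1.536] = [96.753, 99.736]. RSS = √0.361444 = 0.601.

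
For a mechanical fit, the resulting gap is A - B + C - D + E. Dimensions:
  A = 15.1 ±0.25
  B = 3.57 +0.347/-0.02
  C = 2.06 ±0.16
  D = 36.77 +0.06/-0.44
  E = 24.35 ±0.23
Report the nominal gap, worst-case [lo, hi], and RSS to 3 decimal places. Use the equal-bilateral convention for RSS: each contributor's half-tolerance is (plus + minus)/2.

nominal=1.170 wc=[0.123,2.270] rss=0.487

Stack each dimension's contribution:
  +A: nom +15.100 → Σnom=15.100; wc +0.250/-0.250 → slack +0.250/-0.250; half-tol=0.250, Σhalf²=0.062500
  -B: nom -3.570 → Σnom=11.530; wc +0.020/-0.347 → slack +0.270/-0.597; half-tol=0.183, Σhalf²=0.096172
  +C: nom +2.060 → Σnom=13.590; wc +0.160/-0.160 → slack +0.430/-0.757; half-tol=0.160, Σhalf²=0.121772
  -D: nom -36.770 → Σnom=-23.180; wc +0.440/-0.060 → slack +0.870/-0.817; half-tol=0.250, Σhalf²=0.184272
  +E: nom +24.350 → Σnom=1.170; wc +0.230/-0.230 → slack +1.100/-1.047; half-tol=0.230, Σhalf²=0.237172
Nominal = 1.170. Worst-case = [1.170 - 1.047, 1.170 + 1.100] = [0.123, 2.270]. RSS = √0.237172 = 0.487.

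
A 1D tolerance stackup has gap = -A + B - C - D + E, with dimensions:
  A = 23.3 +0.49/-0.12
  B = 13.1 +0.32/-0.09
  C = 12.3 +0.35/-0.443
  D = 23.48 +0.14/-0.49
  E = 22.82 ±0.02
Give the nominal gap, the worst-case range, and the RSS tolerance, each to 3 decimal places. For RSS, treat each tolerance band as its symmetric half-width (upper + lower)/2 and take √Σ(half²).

Stack each dimension's contribution:
  -A: nom -23.300 → Σnom=-23.300; wc +0.120/-0.490 → slack +0.120/-0.490; half-tol=0.305, Σhalf²=0.093025
  +B: nom +13.100 → Σnom=-10.200; wc +0.320/-0.090 → slack +0.440/-0.580; half-tol=0.205, Σhalf²=0.135050
  -C: nom -12.300 → Σnom=-22.500; wc +0.443/-0.350 → slack +0.883/-0.930; half-tol=0.396, Σhalf²=0.292262
  -D: nom -23.480 → Σnom=-45.980; wc +0.490/-0.140 → slack +1.373/-1.070; half-tol=0.315, Σhalf²=0.391487
  +E: nom +22.820 → Σnom=-23.160; wc +0.020/-0.020 → slack +1.393/-1.090; half-tol=0.020, Σhalf²=0.391887
Nominal = -23.160. Worst-case = [-23.160 - 1.090, -23.160 + 1.393] = [-24.250, -21.767]. RSS = √0.391887 = 0.626.

nominal=-23.160 wc=[-24.250,-21.767] rss=0.626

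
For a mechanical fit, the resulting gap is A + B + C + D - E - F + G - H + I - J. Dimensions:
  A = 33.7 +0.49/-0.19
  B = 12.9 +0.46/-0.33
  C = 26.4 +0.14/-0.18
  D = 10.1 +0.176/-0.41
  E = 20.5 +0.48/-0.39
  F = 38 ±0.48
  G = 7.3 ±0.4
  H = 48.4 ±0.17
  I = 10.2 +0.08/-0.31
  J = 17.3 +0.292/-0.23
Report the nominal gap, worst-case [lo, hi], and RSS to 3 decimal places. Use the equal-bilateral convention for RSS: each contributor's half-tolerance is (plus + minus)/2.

nominal=-23.600 wc=[-26.842,-20.584] rss=1.048

Stack each dimension's contribution:
  +A: nom +33.700 → Σnom=33.700; wc +0.490/-0.190 → slack +0.490/-0.190; half-tol=0.340, Σhalf²=0.115600
  +B: nom +12.900 → Σnom=46.600; wc +0.460/-0.330 → slack +0.950/-0.520; half-tol=0.395, Σhalf²=0.271625
  +C: nom +26.400 → Σnom=73.000; wc +0.140/-0.180 → slack +1.090/-0.700; half-tol=0.160, Σhalf²=0.297225
  +D: nom +10.100 → Σnom=83.100; wc +0.176/-0.410 → slack +1.266/-1.110; half-tol=0.293, Σhalf²=0.383074
  -E: nom -20.500 → Σnom=62.600; wc +0.390/-0.480 → slack +1.656/-1.590; half-tol=0.435, Σhalf²=0.572299
  -F: nom -38.000 → Σnom=24.600; wc +0.480/-0.480 → slack +2.136/-2.070; half-tol=0.480, Σhalf²=0.802699
  +G: nom +7.300 → Σnom=31.900; wc +0.400/-0.400 → slack +2.536/-2.470; half-tol=0.400, Σhalf²=0.962699
  -H: nom -48.400 → Σnom=-16.500; wc +0.170/-0.170 → slack +2.706/-2.640; half-tol=0.170, Σhalf²=0.991599
  +I: nom +10.200 → Σnom=-6.300; wc +0.080/-0.310 → slack +2.786/-2.950; half-tol=0.195, Σhalf²=1.029624
  -J: nom -17.300 → Σnom=-23.600; wc +0.230/-0.292 → slack +3.016/-3.242; half-tol=0.261, Σhalf²=1.097745
Nominal = -23.600. Worst-case = [-23.600 - 3.242, -23.600 + 3.016] = [-26.842, -20.584]. RSS = √1.097745 = 1.048.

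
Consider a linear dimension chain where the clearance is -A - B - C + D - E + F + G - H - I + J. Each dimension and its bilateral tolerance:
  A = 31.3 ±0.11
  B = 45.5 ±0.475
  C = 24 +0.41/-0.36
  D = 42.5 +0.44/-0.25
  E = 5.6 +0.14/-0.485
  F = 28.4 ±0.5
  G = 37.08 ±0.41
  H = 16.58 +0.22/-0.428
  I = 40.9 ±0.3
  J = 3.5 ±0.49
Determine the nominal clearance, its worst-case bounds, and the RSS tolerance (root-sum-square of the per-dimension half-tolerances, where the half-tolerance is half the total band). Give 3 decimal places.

Stack each dimension's contribution:
  -A: nom -31.300 → Σnom=-31.300; wc +0.110/-0.110 → slack +0.110/-0.110; half-tol=0.110, Σhalf²=0.012100
  -B: nom -45.500 → Σnom=-76.800; wc +0.475/-0.475 → slack +0.585/-0.585; half-tol=0.475, Σhalf²=0.237725
  -C: nom -24.000 → Σnom=-100.800; wc +0.360/-0.410 → slack +0.945/-0.995; half-tol=0.385, Σhalf²=0.385950
  +D: nom +42.500 → Σnom=-58.300; wc +0.440/-0.250 → slack +1.385/-1.245; half-tol=0.345, Σhalf²=0.504975
  -E: nom -5.600 → Σnom=-63.900; wc +0.485/-0.140 → slack +1.870/-1.385; half-tol=0.312, Σhalf²=0.602631
  +F: nom +28.400 → Σnom=-35.500; wc +0.500/-0.500 → slack +2.370/-1.885; half-tol=0.500, Σhalf²=0.852631
  +G: nom +37.080 → Σnom=1.580; wc +0.410/-0.410 → slack +2.780/-2.295; half-tol=0.410, Σhalf²=1.020731
  -H: nom -16.580 → Σnom=-15.000; wc +0.428/-0.220 → slack +3.208/-2.515; half-tol=0.324, Σhalf²=1.125707
  -I: nom -40.900 → Σnom=-55.900; wc +0.300/-0.300 → slack +3.508/-2.815; half-tol=0.300, Σhalf²=1.215707
  +J: nom +3.500 → Σnom=-52.400; wc +0.490/-0.490 → slack +3.998/-3.305; half-tol=0.490, Σhalf²=1.455807
Nominal = -52.400. Worst-case = [-52.400 - 3.305, -52.400 + 3.998] = [-55.705, -48.402]. RSS = √1.455807 = 1.207.

nominal=-52.400 wc=[-55.705,-48.402] rss=1.207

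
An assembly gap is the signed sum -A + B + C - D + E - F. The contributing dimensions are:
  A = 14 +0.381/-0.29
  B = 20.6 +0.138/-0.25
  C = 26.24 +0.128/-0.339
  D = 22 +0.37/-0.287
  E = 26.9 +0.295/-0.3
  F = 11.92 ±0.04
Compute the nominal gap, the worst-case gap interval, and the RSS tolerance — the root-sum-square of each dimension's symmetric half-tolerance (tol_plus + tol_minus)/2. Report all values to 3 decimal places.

nominal=25.820 wc=[24.140,26.998] rss=0.635

Stack each dimension's contribution:
  -A: nom -14.000 → Σnom=-14.000; wc +0.290/-0.381 → slack +0.290/-0.381; half-tol=0.336, Σhalf²=0.112560
  +B: nom +20.600 → Σnom=6.600; wc +0.138/-0.250 → slack +0.428/-0.631; half-tol=0.194, Σhalf²=0.150196
  +C: nom +26.240 → Σnom=32.840; wc +0.128/-0.339 → slack +0.556/-0.970; half-tol=0.234, Σhalf²=0.204719
  -D: nom -22.000 → Σnom=10.840; wc +0.287/-0.370 → slack +0.843/-1.340; half-tol=0.329, Σhalf²=0.312631
  +E: nom +26.900 → Σnom=37.740; wc +0.295/-0.300 → slack +1.138/-1.640; half-tol=0.297, Σhalf²=0.401137
  -F: nom -11.920 → Σnom=25.820; wc +0.040/-0.040 → slack +1.178/-1.680; half-tol=0.040, Σhalf²=0.402737
Nominal = 25.820. Worst-case = [25.820 - 1.680, 25.820 + 1.178] = [24.140, 26.998]. RSS = √0.402737 = 0.635.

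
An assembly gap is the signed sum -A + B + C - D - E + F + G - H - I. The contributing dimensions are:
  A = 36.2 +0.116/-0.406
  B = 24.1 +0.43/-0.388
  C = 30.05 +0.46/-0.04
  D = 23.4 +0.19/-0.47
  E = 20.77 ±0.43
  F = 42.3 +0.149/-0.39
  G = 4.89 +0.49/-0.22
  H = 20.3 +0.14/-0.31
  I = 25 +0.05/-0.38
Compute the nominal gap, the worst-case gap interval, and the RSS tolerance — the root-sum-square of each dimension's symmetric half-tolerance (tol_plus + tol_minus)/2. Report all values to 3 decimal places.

Stack each dimension's contribution:
  -A: nom -36.200 → Σnom=-36.200; wc +0.406/-0.116 → slack +0.406/-0.116; half-tol=0.261, Σhalf²=0.068121
  +B: nom +24.100 → Σnom=-12.100; wc +0.430/-0.388 → slack +0.836/-0.504; half-tol=0.409, Σhalf²=0.235402
  +C: nom +30.050 → Σnom=17.950; wc +0.460/-0.040 → slack +1.296/-0.544; half-tol=0.250, Σhalf²=0.297902
  -D: nom -23.400 → Σnom=-5.450; wc +0.470/-0.190 → slack +1.766/-0.734; half-tol=0.330, Σhalf²=0.406802
  -E: nom -20.770 → Σnom=-26.220; wc +0.430/-0.430 → slack +2.196/-1.164; half-tol=0.430, Σhalf²=0.591702
  +F: nom +42.300 → Σnom=16.080; wc +0.149/-0.390 → slack +2.345/-1.554; half-tol=0.270, Σhalf²=0.664332
  +G: nom +4.890 → Σnom=20.970; wc +0.490/-0.220 → slack +2.835/-1.774; half-tol=0.355, Σhalf²=0.790357
  -H: nom -20.300 → Σnom=0.670; wc +0.310/-0.140 → slack +3.145/-1.914; half-tol=0.225, Σhalf²=0.840982
  -I: nom -25.000 → Σnom=-24.330; wc +0.380/-0.050 → slack +3.525/-1.964; half-tol=0.215, Σhalf²=0.887207
Nominal = -24.330. Worst-case = [-24.330 - 1.964, -24.330 + 3.525] = [-26.294, -20.805]. RSS = √0.887207 = 0.942.

nominal=-24.330 wc=[-26.294,-20.805] rss=0.942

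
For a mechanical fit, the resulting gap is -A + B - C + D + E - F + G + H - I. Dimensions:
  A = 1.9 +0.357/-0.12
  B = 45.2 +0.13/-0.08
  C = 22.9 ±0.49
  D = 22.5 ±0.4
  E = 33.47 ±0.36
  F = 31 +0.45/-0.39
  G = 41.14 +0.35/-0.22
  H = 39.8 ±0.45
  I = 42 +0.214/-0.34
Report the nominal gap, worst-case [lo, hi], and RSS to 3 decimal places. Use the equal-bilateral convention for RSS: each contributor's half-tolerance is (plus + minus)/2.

Stack each dimension's contribution:
  -A: nom -1.900 → Σnom=-1.900; wc +0.120/-0.357 → slack +0.120/-0.357; half-tol=0.238, Σhalf²=0.056882
  +B: nom +45.200 → Σnom=43.300; wc +0.130/-0.080 → slack +0.250/-0.437; half-tol=0.105, Σhalf²=0.067907
  -C: nom -22.900 → Σnom=20.400; wc +0.490/-0.490 → slack +0.740/-0.927; half-tol=0.490, Σhalf²=0.308007
  +D: nom +22.500 → Σnom=42.900; wc +0.400/-0.400 → slack +1.140/-1.327; half-tol=0.400, Σhalf²=0.468007
  +E: nom +33.470 → Σnom=76.370; wc +0.360/-0.360 → slack +1.500/-1.687; half-tol=0.360, Σhalf²=0.597607
  -F: nom -31.000 → Σnom=45.370; wc +0.390/-0.450 → slack +1.890/-2.137; half-tol=0.420, Σhalf²=0.774007
  +G: nom +41.140 → Σnom=86.510; wc +0.350/-0.220 → slack +2.240/-2.357; half-tol=0.285, Σhalf²=0.855232
  +H: nom +39.800 → Σnom=126.310; wc +0.450/-0.450 → slack +2.690/-2.807; half-tol=0.450, Σhalf²=1.057732
  -I: nom -42.000 → Σnom=84.310; wc +0.340/-0.214 → slack +3.030/-3.021; half-tol=0.277, Σhalf²=1.134461
Nominal = 84.310. Worst-case = [84.310 - 3.021, 84.310 + 3.030] = [81.289, 87.340]. RSS = √1.134461 = 1.065.

nominal=84.310 wc=[81.289,87.340] rss=1.065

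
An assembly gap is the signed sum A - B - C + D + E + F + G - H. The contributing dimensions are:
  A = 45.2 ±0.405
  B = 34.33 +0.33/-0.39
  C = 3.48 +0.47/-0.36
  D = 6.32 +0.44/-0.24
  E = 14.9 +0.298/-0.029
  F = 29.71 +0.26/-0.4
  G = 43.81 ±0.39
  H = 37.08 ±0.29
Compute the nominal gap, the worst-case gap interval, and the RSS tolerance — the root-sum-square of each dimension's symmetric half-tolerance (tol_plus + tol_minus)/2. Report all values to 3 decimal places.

Stack each dimension's contribution:
  +A: nom +45.200 → Σnom=45.200; wc +0.405/-0.405 → slack +0.405/-0.405; half-tol=0.405, Σhalf²=0.164025
  -B: nom -34.330 → Σnom=10.870; wc +0.390/-0.330 → slack +0.795/-0.735; half-tol=0.360, Σhalf²=0.293625
  -C: nom -3.480 → Σnom=7.390; wc +0.360/-0.470 → slack +1.155/-1.205; half-tol=0.415, Σhalf²=0.465850
  +D: nom +6.320 → Σnom=13.710; wc +0.440/-0.240 → slack +1.595/-1.445; half-tol=0.340, Σhalf²=0.581450
  +E: nom +14.900 → Σnom=28.610; wc +0.298/-0.029 → slack +1.893/-1.474; half-tol=0.164, Σhalf²=0.608182
  +F: nom +29.710 → Σnom=58.320; wc +0.260/-0.400 → slack +2.153/-1.874; half-tol=0.330, Σhalf²=0.717082
  +G: nom +43.810 → Σnom=102.130; wc +0.390/-0.390 → slack +2.543/-2.264; half-tol=0.390, Σhalf²=0.869182
  -H: nom -37.080 → Σnom=65.050; wc +0.290/-0.290 → slack +2.833/-2.554; half-tol=0.290, Σhalf²=0.953282
Nominal = 65.050. Worst-case = [65.050 - 2.554, 65.050 + 2.833] = [62.496, 67.883]. RSS = √0.953282 = 0.976.

nominal=65.050 wc=[62.496,67.883] rss=0.976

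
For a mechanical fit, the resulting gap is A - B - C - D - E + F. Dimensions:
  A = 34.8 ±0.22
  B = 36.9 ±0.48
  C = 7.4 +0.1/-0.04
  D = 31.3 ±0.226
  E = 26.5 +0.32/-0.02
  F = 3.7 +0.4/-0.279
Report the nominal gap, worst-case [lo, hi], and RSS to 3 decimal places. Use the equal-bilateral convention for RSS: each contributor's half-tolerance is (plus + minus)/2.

nominal=-63.600 wc=[-65.225,-62.214] rss=0.692

Stack each dimension's contribution:
  +A: nom +34.800 → Σnom=34.800; wc +0.220/-0.220 → slack +0.220/-0.220; half-tol=0.220, Σhalf²=0.048400
  -B: nom -36.900 → Σnom=-2.100; wc +0.480/-0.480 → slack +0.700/-0.700; half-tol=0.480, Σhalf²=0.278800
  -C: nom -7.400 → Σnom=-9.500; wc +0.040/-0.100 → slack +0.740/-0.800; half-tol=0.070, Σhalf²=0.283700
  -D: nom -31.300 → Σnom=-40.800; wc +0.226/-0.226 → slack +0.966/-1.026; half-tol=0.226, Σhalf²=0.334776
  -E: nom -26.500 → Σnom=-67.300; wc +0.020/-0.320 → slack +0.986/-1.346; half-tol=0.170, Σhalf²=0.363676
  +F: nom +3.700 → Σnom=-63.600; wc +0.400/-0.279 → slack +1.386/-1.625; half-tol=0.340, Σhalf²=0.478936
Nominal = -63.600. Worst-case = [-63.600 - 1.625, -63.600 + 1.386] = [-65.225, -62.214]. RSS = √0.478936 = 0.692.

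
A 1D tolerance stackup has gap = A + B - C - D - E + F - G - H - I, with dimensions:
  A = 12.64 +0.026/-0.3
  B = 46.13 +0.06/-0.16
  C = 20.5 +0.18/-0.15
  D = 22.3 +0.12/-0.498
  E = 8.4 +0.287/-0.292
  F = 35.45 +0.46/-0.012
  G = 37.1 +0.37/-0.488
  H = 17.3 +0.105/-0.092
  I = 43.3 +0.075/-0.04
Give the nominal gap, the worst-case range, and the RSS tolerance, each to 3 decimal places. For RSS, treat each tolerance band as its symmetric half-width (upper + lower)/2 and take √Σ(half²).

Stack each dimension's contribution:
  +A: nom +12.640 → Σnom=12.640; wc +0.026/-0.300 → slack +0.026/-0.300; half-tol=0.163, Σhalf²=0.026569
  +B: nom +46.130 → Σnom=58.770; wc +0.060/-0.160 → slack +0.086/-0.460; half-tol=0.110, Σhalf²=0.038669
  -C: nom -20.500 → Σnom=38.270; wc +0.150/-0.180 → slack +0.236/-0.640; half-tol=0.165, Σhalf²=0.065894
  -D: nom -22.300 → Σnom=15.970; wc +0.498/-0.120 → slack +0.734/-0.760; half-tol=0.309, Σhalf²=0.161375
  -E: nom -8.400 → Σnom=7.570; wc +0.292/-0.287 → slack +1.026/-1.047; half-tol=0.289, Σhalf²=0.245185
  +F: nom +35.450 → Σnom=43.020; wc +0.460/-0.012 → slack +1.486/-1.059; half-tol=0.236, Σhalf²=0.300881
  -G: nom -37.100 → Σnom=5.920; wc +0.488/-0.370 → slack +1.974/-1.429; half-tol=0.429, Σhalf²=0.484922
  -H: nom -17.300 → Σnom=-11.380; wc +0.092/-0.105 → slack +2.066/-1.534; half-tol=0.099, Σhalf²=0.494625
  -I: nom -43.300 → Σnom=-54.680; wc +0.040/-0.075 → slack +2.106/-1.609; half-tol=0.057, Σhalf²=0.497931
Nominal = -54.680. Worst-case = [-54.680 - 1.609, -54.680 + 2.106] = [-56.289, -52.574]. RSS = √0.497931 = 0.706.

nominal=-54.680 wc=[-56.289,-52.574] rss=0.706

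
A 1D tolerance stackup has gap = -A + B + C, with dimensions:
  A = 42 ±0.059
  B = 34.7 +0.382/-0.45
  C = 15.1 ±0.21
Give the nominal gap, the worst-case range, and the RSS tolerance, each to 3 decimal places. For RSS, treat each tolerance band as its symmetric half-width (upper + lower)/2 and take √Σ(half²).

Stack each dimension's contribution:
  -A: nom -42.000 → Σnom=-42.000; wc +0.059/-0.059 → slack +0.059/-0.059; half-tol=0.059, Σhalf²=0.003481
  +B: nom +34.700 → Σnom=-7.300; wc +0.382/-0.450 → slack +0.441/-0.509; half-tol=0.416, Σhalf²=0.176537
  +C: nom +15.100 → Σnom=7.800; wc +0.210/-0.210 → slack +0.651/-0.719; half-tol=0.210, Σhalf²=0.220637
Nominal = 7.800. Worst-case = [7.800 - 0.719, 7.800 + 0.651] = [7.081, 8.451]. RSS = √0.220637 = 0.470.

nominal=7.800 wc=[7.081,8.451] rss=0.470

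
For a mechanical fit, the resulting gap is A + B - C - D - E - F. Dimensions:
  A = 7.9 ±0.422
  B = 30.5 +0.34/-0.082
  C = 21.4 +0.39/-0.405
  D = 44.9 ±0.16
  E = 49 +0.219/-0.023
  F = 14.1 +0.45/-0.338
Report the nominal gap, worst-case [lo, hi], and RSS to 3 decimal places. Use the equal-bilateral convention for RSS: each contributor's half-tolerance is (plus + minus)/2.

nominal=-91.000 wc=[-92.723,-89.312] rss=0.759

Stack each dimension's contribution:
  +A: nom +7.900 → Σnom=7.900; wc +0.422/-0.422 → slack +0.422/-0.422; half-tol=0.422, Σhalf²=0.178084
  +B: nom +30.500 → Σnom=38.400; wc +0.340/-0.082 → slack +0.762/-0.504; half-tol=0.211, Σhalf²=0.222605
  -C: nom -21.400 → Σnom=17.000; wc +0.405/-0.390 → slack +1.167/-0.894; half-tol=0.398, Σhalf²=0.380611
  -D: nom -44.900 → Σnom=-27.900; wc +0.160/-0.160 → slack +1.327/-1.054; half-tol=0.160, Σhalf²=0.406211
  -E: nom -49.000 → Σnom=-76.900; wc +0.023/-0.219 → slack +1.350/-1.273; half-tol=0.121, Σhalf²=0.420852
  -F: nom -14.100 → Σnom=-91.000; wc +0.338/-0.450 → slack +1.688/-1.723; half-tol=0.394, Σhalf²=0.576088
Nominal = -91.000. Worst-case = [-91.000 - 1.723, -91.000 + 1.688] = [-92.723, -89.312]. RSS = √0.576088 = 0.759.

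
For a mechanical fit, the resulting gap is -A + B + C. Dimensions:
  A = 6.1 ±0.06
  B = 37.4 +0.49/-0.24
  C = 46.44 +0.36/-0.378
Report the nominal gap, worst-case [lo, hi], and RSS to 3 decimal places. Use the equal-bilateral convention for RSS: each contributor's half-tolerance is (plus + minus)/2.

nominal=77.740 wc=[77.062,78.650] rss=0.522

Stack each dimension's contribution:
  -A: nom -6.100 → Σnom=-6.100; wc +0.060/-0.060 → slack +0.060/-0.060; half-tol=0.060, Σhalf²=0.003600
  +B: nom +37.400 → Σnom=31.300; wc +0.490/-0.240 → slack +0.550/-0.300; half-tol=0.365, Σhalf²=0.136825
  +C: nom +46.440 → Σnom=77.740; wc +0.360/-0.378 → slack +0.910/-0.678; half-tol=0.369, Σhalf²=0.272986
Nominal = 77.740. Worst-case = [77.740 - 0.678, 77.740 + 0.910] = [77.062, 78.650]. RSS = √0.272986 = 0.522.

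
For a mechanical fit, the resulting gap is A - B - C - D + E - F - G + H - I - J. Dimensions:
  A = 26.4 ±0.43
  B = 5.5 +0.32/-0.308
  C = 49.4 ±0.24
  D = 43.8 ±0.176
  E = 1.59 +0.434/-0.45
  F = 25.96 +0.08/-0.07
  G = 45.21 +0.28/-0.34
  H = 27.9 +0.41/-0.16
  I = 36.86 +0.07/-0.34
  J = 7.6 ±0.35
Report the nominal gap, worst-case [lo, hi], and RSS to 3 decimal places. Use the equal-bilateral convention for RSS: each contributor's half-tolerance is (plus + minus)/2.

Stack each dimension's contribution:
  +A: nom +26.400 → Σnom=26.400; wc +0.430/-0.430 → slack +0.430/-0.430; half-tol=0.430, Σhalf²=0.184900
  -B: nom -5.500 → Σnom=20.900; wc +0.308/-0.320 → slack +0.738/-0.750; half-tol=0.314, Σhalf²=0.283496
  -C: nom -49.400 → Σnom=-28.500; wc +0.240/-0.240 → slack +0.978/-0.990; half-tol=0.240, Σhalf²=0.341096
  -D: nom -43.800 → Σnom=-72.300; wc +0.176/-0.176 → slack +1.154/-1.166; half-tol=0.176, Σhalf²=0.372072
  +E: nom +1.590 → Σnom=-70.710; wc +0.434/-0.450 → slack +1.588/-1.616; half-tol=0.442, Σhalf²=0.567436
  -F: nom -25.960 → Σnom=-96.670; wc +0.070/-0.080 → slack +1.658/-1.696; half-tol=0.075, Σhalf²=0.573061
  -G: nom -45.210 → Σnom=-141.880; wc +0.340/-0.280 → slack +1.998/-1.976; half-tol=0.310, Σhalf²=0.669161
  +H: nom +27.900 → Σnom=-113.980; wc +0.410/-0.160 → slack +2.408/-2.136; half-tol=0.285, Σhalf²=0.750386
  -I: nom -36.860 → Σnom=-150.840; wc +0.340/-0.070 → slack +2.748/-2.206; half-tol=0.205, Σhalf²=0.792411
  -J: nom -7.600 → Σnom=-158.440; wc +0.350/-0.350 → slack +3.098/-2.556; half-tol=0.350, Σhalf²=0.914911
Nominal = -158.440. Worst-case = [-158.440 - 2.556, -158.440 + 3.098] = [-160.996, -155.342]. RSS = √0.914911 = 0.957.

nominal=-158.440 wc=[-160.996,-155.342] rss=0.957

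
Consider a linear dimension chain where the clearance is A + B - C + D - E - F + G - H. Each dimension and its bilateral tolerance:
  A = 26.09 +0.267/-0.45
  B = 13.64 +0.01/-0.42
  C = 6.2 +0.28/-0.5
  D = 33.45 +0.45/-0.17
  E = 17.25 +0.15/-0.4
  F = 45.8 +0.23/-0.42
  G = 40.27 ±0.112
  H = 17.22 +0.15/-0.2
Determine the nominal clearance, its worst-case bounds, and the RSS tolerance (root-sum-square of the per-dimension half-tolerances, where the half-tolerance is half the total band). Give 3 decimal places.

nominal=26.980 wc=[25.018,29.339] rss=0.805

Stack each dimension's contribution:
  +A: nom +26.090 → Σnom=26.090; wc +0.267/-0.450 → slack +0.267/-0.450; half-tol=0.359, Σhalf²=0.128522
  +B: nom +13.640 → Σnom=39.730; wc +0.010/-0.420 → slack +0.277/-0.870; half-tol=0.215, Σhalf²=0.174747
  -C: nom -6.200 → Σnom=33.530; wc +0.500/-0.280 → slack +0.777/-1.150; half-tol=0.390, Σhalf²=0.326847
  +D: nom +33.450 → Σnom=66.980; wc +0.450/-0.170 → slack +1.227/-1.320; half-tol=0.310, Σhalf²=0.422947
  -E: nom -17.250 → Σnom=49.730; wc +0.400/-0.150 → slack +1.627/-1.470; half-tol=0.275, Σhalf²=0.498572
  -F: nom -45.800 → Σnom=3.930; wc +0.420/-0.230 → slack +2.047/-1.700; half-tol=0.325, Σhalf²=0.604197
  +G: nom +40.270 → Σnom=44.200; wc +0.112/-0.112 → slack +2.159/-1.812; half-tol=0.112, Σhalf²=0.616741
  -H: nom -17.220 → Σnom=26.980; wc +0.200/-0.150 → slack +2.359/-1.962; half-tol=0.175, Σhalf²=0.647366
Nominal = 26.980. Worst-case = [26.980 - 1.962, 26.980 + 2.359] = [25.018, 29.339]. RSS = √0.647366 = 0.805.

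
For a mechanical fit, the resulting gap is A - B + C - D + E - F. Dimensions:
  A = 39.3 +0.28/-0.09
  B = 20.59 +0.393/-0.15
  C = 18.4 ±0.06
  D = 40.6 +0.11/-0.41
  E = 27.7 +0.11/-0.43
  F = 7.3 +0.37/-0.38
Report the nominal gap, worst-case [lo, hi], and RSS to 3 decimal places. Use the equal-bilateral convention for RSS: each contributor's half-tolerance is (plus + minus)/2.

Stack each dimension's contribution:
  +A: nom +39.300 → Σnom=39.300; wc +0.280/-0.090 → slack +0.280/-0.090; half-tol=0.185, Σhalf²=0.034225
  -B: nom -20.590 → Σnom=18.710; wc +0.150/-0.393 → slack +0.430/-0.483; half-tol=0.272, Σhalf²=0.107937
  +C: nom +18.400 → Σnom=37.110; wc +0.060/-0.060 → slack +0.490/-0.543; half-tol=0.060, Σhalf²=0.111537
  -D: nom -40.600 → Σnom=-3.490; wc +0.410/-0.110 → slack +0.900/-0.653; half-tol=0.260, Σhalf²=0.179137
  +E: nom +27.700 → Σnom=24.210; wc +0.110/-0.430 → slack +1.010/-1.083; half-tol=0.270, Σhalf²=0.252037
  -F: nom -7.300 → Σnom=16.910; wc +0.380/-0.370 → slack +1.390/-1.453; half-tol=0.375, Σhalf²=0.392662
Nominal = 16.910. Worst-case = [16.910 - 1.453, 16.910 + 1.390] = [15.457, 18.300]. RSS = √0.392662 = 0.627.

nominal=16.910 wc=[15.457,18.300] rss=0.627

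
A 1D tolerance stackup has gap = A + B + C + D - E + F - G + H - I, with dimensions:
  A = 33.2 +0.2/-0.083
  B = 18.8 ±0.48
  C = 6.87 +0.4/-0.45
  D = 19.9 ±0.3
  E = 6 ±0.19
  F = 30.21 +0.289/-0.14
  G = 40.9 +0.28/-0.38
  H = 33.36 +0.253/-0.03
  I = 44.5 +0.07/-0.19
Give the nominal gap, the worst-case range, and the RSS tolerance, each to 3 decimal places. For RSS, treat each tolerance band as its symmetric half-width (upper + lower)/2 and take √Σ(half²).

nominal=50.940 wc=[48.917,53.622] rss=0.865

Stack each dimension's contribution:
  +A: nom +33.200 → Σnom=33.200; wc +0.200/-0.083 → slack +0.200/-0.083; half-tol=0.142, Σhalf²=0.020022
  +B: nom +18.800 → Σnom=52.000; wc +0.480/-0.480 → slack +0.680/-0.563; half-tol=0.480, Σhalf²=0.250422
  +C: nom +6.870 → Σnom=58.870; wc +0.400/-0.450 → slack +1.080/-1.013; half-tol=0.425, Σhalf²=0.431047
  +D: nom +19.900 → Σnom=78.770; wc +0.300/-0.300 → slack +1.380/-1.313; half-tol=0.300, Σhalf²=0.521047
  -E: nom -6.000 → Σnom=72.770; wc +0.190/-0.190 → slack +1.570/-1.503; half-tol=0.190, Σhalf²=0.557147
  +F: nom +30.210 → Σnom=102.980; wc +0.289/-0.140 → slack +1.859/-1.643; half-tol=0.214, Σhalf²=0.603158
  -G: nom -40.900 → Σnom=62.080; wc +0.380/-0.280 → slack +2.239/-1.923; half-tol=0.330, Σhalf²=0.712058
  +H: nom +33.360 → Σnom=95.440; wc +0.253/-0.030 → slack +2.492/-1.953; half-tol=0.142, Σhalf²=0.732080
  -I: nom -44.500 → Σnom=50.940; wc +0.190/-0.070 → slack +2.682/-2.023; half-tol=0.130, Σhalf²=0.748980
Nominal = 50.940. Worst-case = [50.940 - 2.023, 50.940 + 2.682] = [48.917, 53.622]. RSS = √0.748980 = 0.865.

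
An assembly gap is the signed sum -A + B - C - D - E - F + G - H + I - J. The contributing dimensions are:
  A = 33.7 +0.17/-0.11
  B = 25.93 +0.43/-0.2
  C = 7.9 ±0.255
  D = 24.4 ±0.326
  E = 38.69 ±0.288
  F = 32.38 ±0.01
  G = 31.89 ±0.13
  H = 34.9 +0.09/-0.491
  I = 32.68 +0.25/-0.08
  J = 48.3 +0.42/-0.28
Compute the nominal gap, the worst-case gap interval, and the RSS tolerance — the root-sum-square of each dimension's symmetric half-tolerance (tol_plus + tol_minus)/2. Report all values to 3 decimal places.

nominal=-129.770 wc=[-131.739,-127.200] rss=0.790

Stack each dimension's contribution:
  -A: nom -33.700 → Σnom=-33.700; wc +0.110/-0.170 → slack +0.110/-0.170; half-tol=0.140, Σhalf²=0.019600
  +B: nom +25.930 → Σnom=-7.770; wc +0.430/-0.200 → slack +0.540/-0.370; half-tol=0.315, Σhalf²=0.118825
  -C: nom -7.900 → Σnom=-15.670; wc +0.255/-0.255 → slack +0.795/-0.625; half-tol=0.255, Σhalf²=0.183850
  -D: nom -24.400 → Σnom=-40.070; wc +0.326/-0.326 → slack +1.121/-0.951; half-tol=0.326, Σhalf²=0.290126
  -E: nom -38.690 → Σnom=-78.760; wc +0.288/-0.288 → slack +1.409/-1.239; half-tol=0.288, Σhalf²=0.373070
  -F: nom -32.380 → Σnom=-111.140; wc +0.010/-0.010 → slack +1.419/-1.249; half-tol=0.010, Σhalf²=0.373170
  +G: nom +31.890 → Σnom=-79.250; wc +0.130/-0.130 → slack +1.549/-1.379; half-tol=0.130, Σhalf²=0.390070
  -H: nom -34.900 → Σnom=-114.150; wc +0.491/-0.090 → slack +2.040/-1.469; half-tol=0.290, Σhalf²=0.474460
  +I: nom +32.680 → Σnom=-81.470; wc +0.250/-0.080 → slack +2.290/-1.549; half-tol=0.165, Σhalf²=0.501685
  -J: nom -48.300 → Σnom=-129.770; wc +0.280/-0.420 → slack +2.570/-1.969; half-tol=0.350, Σhalf²=0.624185
Nominal = -129.770. Worst-case = [-129.770 - 1.969, -129.770 + 2.570] = [-131.739, -127.200]. RSS = √0.624185 = 0.790.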